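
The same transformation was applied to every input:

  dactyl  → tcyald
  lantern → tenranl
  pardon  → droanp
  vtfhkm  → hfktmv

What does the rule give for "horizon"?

Rule — take characters alternately from the front and the back (1st, last, 2nd, 2nd-last, ...), then reverse the string.
Working it through for "horizon": intermediate "hnoorzi", final "izroonh".

izroonh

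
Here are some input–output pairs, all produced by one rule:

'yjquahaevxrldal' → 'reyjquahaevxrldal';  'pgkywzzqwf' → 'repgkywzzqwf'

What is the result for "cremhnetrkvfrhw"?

recremhnetrkvfrhw

What's happening: prepend "re".
Doing the same to "cremhnetrkvfrhw": "recremhnetrkvfrhw".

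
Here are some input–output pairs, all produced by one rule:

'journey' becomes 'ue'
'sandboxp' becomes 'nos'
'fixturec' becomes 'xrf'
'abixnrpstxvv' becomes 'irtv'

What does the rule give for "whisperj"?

In each case the input is transformed by: move the first character to the end, then keep one character in every 3, starting at position 2 (positions 2nd, 5th, 8th, ...).
"whisperj" → "hisperjw" → "iew".
(Check on "sandboxp": → "andboxps" → "nos" ✓)

iew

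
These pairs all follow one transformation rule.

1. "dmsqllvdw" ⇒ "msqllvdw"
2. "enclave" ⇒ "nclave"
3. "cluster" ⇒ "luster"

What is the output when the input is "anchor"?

nchor

Looking at the pairs, the operation is to delete the first character.
So "anchor" becomes "nchor".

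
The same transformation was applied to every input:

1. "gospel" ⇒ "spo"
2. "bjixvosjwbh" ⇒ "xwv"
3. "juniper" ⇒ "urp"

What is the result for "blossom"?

Each output is the input with this applied: sort the characters into reverse alphabetical order, then keep only the first 3 characters.
Starting from "blossom": after the first operation, "ssoomlb"; after the second, "sso".
(Check on "gospel": → "spolge" → "spo" ✓)

sso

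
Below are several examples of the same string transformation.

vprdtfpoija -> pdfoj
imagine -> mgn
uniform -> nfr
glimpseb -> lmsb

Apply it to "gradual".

Each output is the input with this applied: keep every other character starting from the second (positions 2nd, 4th, 6th, ...).
For "gradual" the result is "rda".

rda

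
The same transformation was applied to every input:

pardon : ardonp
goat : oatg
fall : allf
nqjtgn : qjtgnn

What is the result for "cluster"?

Looking at the pairs, the operation is to move the first character to the end.
Applying that to "cluster" gives "lusterc".

lusterc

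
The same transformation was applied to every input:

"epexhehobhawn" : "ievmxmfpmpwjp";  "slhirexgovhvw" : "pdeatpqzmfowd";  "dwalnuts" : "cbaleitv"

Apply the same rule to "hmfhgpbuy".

jcgpunpox

Rule — shift every letter 8 places forward in the alphabet (wrapping around), then move the last 3 characters to the front (rotate right by 3).
Starting from "hmfhgpbuy": after the first operation, "punpoxjcg"; after the second, "jcgpunpox".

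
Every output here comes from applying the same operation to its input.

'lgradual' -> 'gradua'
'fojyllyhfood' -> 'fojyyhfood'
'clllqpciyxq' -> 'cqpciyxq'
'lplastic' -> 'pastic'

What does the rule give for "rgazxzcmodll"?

rgazxzcmod

The transformation: remove every "l".
For "rgazxzcmodll" the result is "rgazxzcmod".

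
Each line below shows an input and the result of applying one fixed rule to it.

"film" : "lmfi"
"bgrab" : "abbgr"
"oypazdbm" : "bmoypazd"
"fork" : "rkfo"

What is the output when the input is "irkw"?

In each case the input is transformed by: move the last 2 characters to the front (rotate right by 2).
So "irkw" becomes "kwir".

kwir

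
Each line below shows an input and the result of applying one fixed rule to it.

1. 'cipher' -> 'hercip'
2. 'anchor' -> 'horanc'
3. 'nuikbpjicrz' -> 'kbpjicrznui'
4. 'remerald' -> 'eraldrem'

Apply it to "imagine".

gineima

In each case the input is transformed by: move the first 3 characters to the end (rotate left by 3).
"imagine" → "gineima".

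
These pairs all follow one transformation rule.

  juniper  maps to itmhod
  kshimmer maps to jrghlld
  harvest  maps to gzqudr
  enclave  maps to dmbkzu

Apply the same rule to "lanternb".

The rule is to delete the last character, then shift every letter 1 place backward in the alphabet (wrapping around).
"lanternb" → "kzmsdqm".
(Check on "enclave": → "enclav" → "dmbkzu" ✓)

kzmsdqm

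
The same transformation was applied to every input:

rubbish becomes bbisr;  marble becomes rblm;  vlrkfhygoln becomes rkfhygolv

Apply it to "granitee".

What's happening: swap the first and last characters, then delete the first 2 characters.
On "granitee": the first step gives "eraniteg", and the second then gives "aniteg".
(Check on "rubbish": → "hubbisr" → "bbisr" ✓)

aniteg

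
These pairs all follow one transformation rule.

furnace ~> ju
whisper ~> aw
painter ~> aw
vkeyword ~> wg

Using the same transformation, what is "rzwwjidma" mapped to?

The rule is to keep one character in every 3, starting at position 3 (positions 3rd, 6th, 9th, ...), then shift every letter 8 places backward in the alphabet (wrapping around).
For "rzwwjidma", step one produces "wia"; step two turns that into "oas".

oas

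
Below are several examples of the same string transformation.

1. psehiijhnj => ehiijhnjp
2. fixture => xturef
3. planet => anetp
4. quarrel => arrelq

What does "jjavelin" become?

avelinj

The rule is to move the first 2 characters to the end (rotate left by 2), then delete the last character.
Working it through for "jjavelin": intermediate "avelinjj", final "avelinj".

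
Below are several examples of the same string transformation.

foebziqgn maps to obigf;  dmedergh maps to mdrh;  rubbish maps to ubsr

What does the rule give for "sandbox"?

ados

Looking at the pairs, the operation is to move the first character to the end, then keep every other character starting from the first (positions 1st, 3rd, 5th, ...).
Applying both steps to "sandbox": "andboxs", then "ados".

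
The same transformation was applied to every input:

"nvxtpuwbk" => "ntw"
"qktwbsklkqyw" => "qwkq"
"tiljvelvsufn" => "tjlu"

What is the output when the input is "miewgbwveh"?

Each output is the input with this applied: keep one character in every 3, starting at position 1 (positions 1st, 4th, 7th, ...).
On "miewgbwveh" that produces "mwwh".

mwwh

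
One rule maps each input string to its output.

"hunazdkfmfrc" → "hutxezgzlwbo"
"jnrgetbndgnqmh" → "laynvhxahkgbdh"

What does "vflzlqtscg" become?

What's happening: shift every letter 6 places backward in the alphabet (wrapping around), then move the first 2 characters to the end (rotate left by 2).
"vflzlqtscg" → "pzftfknmwa" → "ftfknmwapz".

ftfknmwapz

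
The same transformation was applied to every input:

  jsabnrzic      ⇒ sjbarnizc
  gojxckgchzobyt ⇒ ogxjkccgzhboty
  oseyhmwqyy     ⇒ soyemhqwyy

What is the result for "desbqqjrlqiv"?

edbsqqrjqlvi

The transformation: swap each adjacent pair of characters (1↔2, 3↔4, ...).
For "desbqqjrlqiv" the result is "edbsqqrjqlvi".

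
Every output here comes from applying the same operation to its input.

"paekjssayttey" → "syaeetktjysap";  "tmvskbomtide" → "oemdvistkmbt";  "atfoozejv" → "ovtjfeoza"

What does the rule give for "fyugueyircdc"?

ycyducgruief

What's happening: take characters alternately from the front and the back (1st, last, 2nd, 2nd-last, ...), then swap the first and last characters.
So "fyugueyircdc" becomes "ycyducgruief".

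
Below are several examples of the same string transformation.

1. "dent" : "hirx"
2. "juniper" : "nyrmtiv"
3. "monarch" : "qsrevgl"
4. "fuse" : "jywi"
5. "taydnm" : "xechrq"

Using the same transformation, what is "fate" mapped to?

jexi

In each case the input is transformed by: shift every letter 4 places forward in the alphabet (wrapping around).
For "fate" the result is "jexi".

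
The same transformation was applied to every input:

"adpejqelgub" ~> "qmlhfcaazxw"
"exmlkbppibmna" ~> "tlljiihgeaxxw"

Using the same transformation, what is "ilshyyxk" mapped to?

What's happening: sort the characters into reverse alphabetical order, then shift every letter 4 places backward in the alphabet (wrapping around).
Applying both steps to "ilshyyxk": "yyxslkih", then "uutohged".

uutohged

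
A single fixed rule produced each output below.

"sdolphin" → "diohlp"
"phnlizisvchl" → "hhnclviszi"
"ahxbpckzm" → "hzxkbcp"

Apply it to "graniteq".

reatni

The rule is to take characters alternately from the front and the back (1st, last, 2nd, 2nd-last, ...), then delete the first 2 characters.
Starting from "graniteq": after the first operation, "gqreatni"; after the second, "reatni".
(Check on "ahxbpckzm": → "amhzxkbcp" → "hzxkbcp" ✓)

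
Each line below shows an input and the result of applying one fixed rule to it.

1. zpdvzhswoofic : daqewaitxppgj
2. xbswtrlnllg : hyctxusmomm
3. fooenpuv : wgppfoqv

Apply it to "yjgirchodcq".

rzkhjsdiped

The rule is to move the last character to the front, then shift every letter 1 place forward in the alphabet (wrapping around).
Applying both steps to "yjgirchodcq": "qyjgirchodc", then "rzkhjsdiped".
(Check on "zpdvzhswoofic": → "czpdvzhswoofi" → "daqewaitxppgj" ✓)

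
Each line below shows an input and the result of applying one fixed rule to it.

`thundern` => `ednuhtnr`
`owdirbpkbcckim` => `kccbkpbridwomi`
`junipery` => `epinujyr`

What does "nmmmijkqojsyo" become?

sjoqkjimmmnoy

The pattern: reverse the string, then move the first 2 characters to the end (rotate left by 2).
"nmmmijkqojsyo" → "oysjoqkjimmmn" → "sjoqkjimmmnoy".
(Check on "junipery": → "yrepinuj" → "epinujyr" ✓)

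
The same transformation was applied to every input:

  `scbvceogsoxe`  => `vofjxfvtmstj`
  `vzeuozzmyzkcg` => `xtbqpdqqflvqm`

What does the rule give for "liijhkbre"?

Each output is the input with this applied: shift every letter 9 places backward in the alphabet (wrapping around), then reverse the string.
Working it through for "liijhkbre": intermediate "czzaybsiv", final "visbyazzc".
(Check on "scbvceogsoxe": → "jtsmtvfxjfov" → "vofjxfvtmstj" ✓)

visbyazzc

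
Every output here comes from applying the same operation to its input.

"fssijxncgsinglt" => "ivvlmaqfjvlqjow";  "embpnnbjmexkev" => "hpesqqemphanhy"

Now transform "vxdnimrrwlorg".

The transformation: shift every letter 3 places forward in the alphabet (wrapping around).
"vxdnimrrwlorg" → "yagqlpuuzoruj".

yagqlpuuzoruj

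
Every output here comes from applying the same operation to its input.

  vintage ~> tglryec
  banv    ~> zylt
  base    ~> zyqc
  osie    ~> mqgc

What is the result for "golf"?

The rule is to shift every letter 2 places backward in the alphabet (wrapping around).
Applying that to "golf" gives "emjd".

emjd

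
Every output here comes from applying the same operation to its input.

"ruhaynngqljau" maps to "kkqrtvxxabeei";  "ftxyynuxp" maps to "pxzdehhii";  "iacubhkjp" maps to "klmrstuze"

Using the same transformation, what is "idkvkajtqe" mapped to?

What's happening: sort the characters into alphabetical order, then shift every letter 10 places forward in the alphabet (wrapping around).
Applying both steps to "idkvkajtqe": "adeijkkqtv", then "knostuuadf".

knostuuadf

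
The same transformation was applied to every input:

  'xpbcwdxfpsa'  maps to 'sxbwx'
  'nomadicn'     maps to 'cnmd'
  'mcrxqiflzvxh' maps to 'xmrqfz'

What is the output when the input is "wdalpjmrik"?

iwapm

In each case the input is transformed by: move the last 3 characters to the front (rotate right by 3), then keep every other character starting from the second (positions 2nd, 4th, 6th, ...).
For "wdalpjmrik", step one produces "rikwdalpjm"; step two turns that into "iwapm".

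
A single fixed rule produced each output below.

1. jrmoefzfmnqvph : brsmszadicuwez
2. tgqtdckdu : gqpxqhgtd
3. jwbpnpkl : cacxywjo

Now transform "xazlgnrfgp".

ytaestcknm

What's happening: move the first 3 characters to the end (rotate left by 3), then shift every letter 13 places forward in the alphabet (wrapping around) — i.e. ROT13.
For "xazlgnrfgp", step one produces "lgnrfgpxaz"; step two turns that into "ytaestcknm".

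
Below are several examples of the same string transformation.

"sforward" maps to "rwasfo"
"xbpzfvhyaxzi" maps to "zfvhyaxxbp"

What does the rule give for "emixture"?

xtuemi

The rule is to delete the last 2 characters, then move the first 3 characters to the end (rotate left by 3).
For "emixture", step one produces "emixtu"; step two turns that into "xtuemi".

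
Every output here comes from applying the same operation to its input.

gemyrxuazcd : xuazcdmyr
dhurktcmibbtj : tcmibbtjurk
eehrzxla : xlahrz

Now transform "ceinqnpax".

npaxinq

Each output is the input with this applied: delete the first 2 characters, then move the first 3 characters to the end (rotate left by 3).
For "ceinqnpax", step one produces "inqnpax"; step two turns that into "npaxinq".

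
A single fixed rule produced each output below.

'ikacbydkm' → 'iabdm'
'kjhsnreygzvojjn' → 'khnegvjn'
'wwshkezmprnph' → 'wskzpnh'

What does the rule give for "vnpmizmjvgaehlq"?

The transformation: keep every other character starting from the first (positions 1st, 3rd, 5th, ...).
Applying that to "vnpmizmjvgaehlq" gives "vpimvahq".

vpimvahq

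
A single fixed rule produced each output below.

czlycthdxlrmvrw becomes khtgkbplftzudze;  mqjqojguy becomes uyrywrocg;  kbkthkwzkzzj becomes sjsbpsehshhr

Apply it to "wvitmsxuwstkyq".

edqbuafceabsgy

What's happening: shift every letter 8 places forward in the alphabet (wrapping around).
So "wvitmsxuwstkyq" becomes "edqbuafceabsgy".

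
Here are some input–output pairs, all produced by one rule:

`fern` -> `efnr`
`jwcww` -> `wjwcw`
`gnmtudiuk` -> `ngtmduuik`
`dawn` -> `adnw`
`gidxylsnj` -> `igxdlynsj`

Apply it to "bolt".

The rule is to swap each adjacent pair of characters (1↔2, 3↔4, ...).
So "bolt" becomes "obtl".

obtl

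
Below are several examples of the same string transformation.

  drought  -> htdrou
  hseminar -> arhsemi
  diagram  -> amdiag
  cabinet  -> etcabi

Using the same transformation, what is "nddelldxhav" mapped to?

The transformation: move the last 2 characters to the front (rotate right by 2), then delete the last character.
Working it through for "nddelldxhav": intermediate "avnddelldxh", final "avnddelldx".

avnddelldx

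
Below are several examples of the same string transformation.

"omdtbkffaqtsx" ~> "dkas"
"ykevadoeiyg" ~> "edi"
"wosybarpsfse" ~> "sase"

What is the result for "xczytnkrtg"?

Rule — keep one character in every 3, starting at position 3 (positions 3rd, 6th, 9th, ...).
Applying that to "xczytnkrtg" gives "znt".

znt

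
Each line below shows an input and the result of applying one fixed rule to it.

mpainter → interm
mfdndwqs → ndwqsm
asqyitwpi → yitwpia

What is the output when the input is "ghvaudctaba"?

Rule — move the first character to the end, then delete the first 2 characters.
Applying both steps to "ghvaudctaba": "hvaudctabag", then "audctabag".

audctabag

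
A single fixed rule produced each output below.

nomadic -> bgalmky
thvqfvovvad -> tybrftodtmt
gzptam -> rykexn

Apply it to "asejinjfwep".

ucnyqchglhd

Rule — move the last 3 characters to the front (rotate right by 3), then shift every letter 2 places backward in the alphabet (wrapping around).
For "asejinjfwep", step one produces "wepasejinjf"; step two turns that into "ucnyqchglhd".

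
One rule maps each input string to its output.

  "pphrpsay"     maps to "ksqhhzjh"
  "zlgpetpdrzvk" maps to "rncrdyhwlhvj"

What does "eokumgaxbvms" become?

nekwgcmeyspt

The pattern: move the last 3 characters to the front (rotate right by 3), then shift every letter 8 places backward in the alphabet (wrapping around).
"eokumgaxbvms" → "vmseokumgaxb" → "nekwgcmeyspt".
(Check on "pphrpsay": → "saypphrp" → "ksqhhzjh" ✓)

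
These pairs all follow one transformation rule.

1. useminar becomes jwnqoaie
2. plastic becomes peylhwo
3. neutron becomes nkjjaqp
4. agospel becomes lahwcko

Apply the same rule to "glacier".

eanchwy

The transformation: shift every letter 4 places backward in the alphabet (wrapping around), then move the last 3 characters to the front (rotate right by 3).
Working it through for "glacier": intermediate "chwyean", final "eanchwy".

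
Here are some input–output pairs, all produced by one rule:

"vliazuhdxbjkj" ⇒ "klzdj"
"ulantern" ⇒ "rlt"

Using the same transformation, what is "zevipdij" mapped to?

The pattern: move the last 2 characters to the front (rotate right by 2), then keep one character in every 3, starting at position 1 (positions 1st, 4th, 7th, ...).
"zevipdij" → "ijzevipd" → "iep".
(Check on "vliazuhdxbjkj": → "kjvliazuhdxbj" → "klzdj" ✓)

iep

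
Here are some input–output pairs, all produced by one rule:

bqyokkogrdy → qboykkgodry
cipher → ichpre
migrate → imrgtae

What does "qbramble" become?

bqarbmel

In each case the input is transformed by: swap each adjacent pair of characters (1↔2, 3↔4, ...).
So "qbramble" becomes "bqarbmel".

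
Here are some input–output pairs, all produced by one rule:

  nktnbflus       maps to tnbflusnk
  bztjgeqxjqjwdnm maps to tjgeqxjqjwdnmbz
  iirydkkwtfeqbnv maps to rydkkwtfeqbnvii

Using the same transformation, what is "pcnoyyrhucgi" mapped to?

What's happening: move the first 2 characters to the end (rotate left by 2).
Applying that to "pcnoyyrhucgi" gives "noyyrhucgipc".

noyyrhucgipc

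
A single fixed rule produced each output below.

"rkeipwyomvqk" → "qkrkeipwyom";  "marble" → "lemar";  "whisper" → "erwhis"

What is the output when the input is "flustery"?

Looking at the pairs, the operation is to move the last 3 characters to the front (rotate right by 3), then delete the first character.
For "flustery", step one produces "eryflust"; step two turns that into "ryflust".

ryflust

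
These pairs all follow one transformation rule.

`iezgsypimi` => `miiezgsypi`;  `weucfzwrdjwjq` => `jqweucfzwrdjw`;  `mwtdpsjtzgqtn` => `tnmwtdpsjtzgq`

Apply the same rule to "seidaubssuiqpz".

pzseidaubssuiq

Each output is the input with this applied: move the last 2 characters to the front (rotate right by 2).
Applying that to "seidaubssuiqpz" gives "pzseidaubssuiq".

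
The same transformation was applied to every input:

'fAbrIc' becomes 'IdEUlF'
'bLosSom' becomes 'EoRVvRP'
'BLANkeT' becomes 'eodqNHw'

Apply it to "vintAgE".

The transformation: shift every letter 3 places forward in the alphabet (wrapping around), then flip the case of every letter.
"vintAgE" → "YLQWdJh".

YLQWdJh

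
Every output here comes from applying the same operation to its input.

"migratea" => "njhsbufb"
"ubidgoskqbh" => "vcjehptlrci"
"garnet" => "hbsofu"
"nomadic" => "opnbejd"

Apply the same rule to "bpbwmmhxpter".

cqcxnniyqufs

The rule is to shift every letter 1 place forward in the alphabet (wrapping around).
Applying that to "bpbwmmhxpter" gives "cqcxnniyqufs".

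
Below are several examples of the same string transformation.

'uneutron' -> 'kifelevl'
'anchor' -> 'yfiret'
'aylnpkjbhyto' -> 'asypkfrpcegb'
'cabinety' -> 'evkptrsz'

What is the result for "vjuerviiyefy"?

zzpvwpmalvim

The transformation: shift every letter 9 places backward in the alphabet (wrapping around), then swap the front and back halves of the string.
For "vjuerviiyefy", step one produces "malvimzzpvwp"; step two turns that into "zzpvwpmalvim".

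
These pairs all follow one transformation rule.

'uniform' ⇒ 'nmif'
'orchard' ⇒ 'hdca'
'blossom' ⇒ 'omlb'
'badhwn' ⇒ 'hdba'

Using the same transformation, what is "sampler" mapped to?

Rule — sort the characters into reverse alphabetical order, then keep only the last 4 characters.
Starting from "sampler": after the first operation, "srpmlea"; after the second, "mlea".

mlea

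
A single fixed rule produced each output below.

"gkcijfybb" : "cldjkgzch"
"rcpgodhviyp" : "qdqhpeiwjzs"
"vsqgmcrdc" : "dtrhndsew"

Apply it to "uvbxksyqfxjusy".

The pattern: shift every letter 1 place forward in the alphabet (wrapping around), then swap the first and last characters.
Working it through for "uvbxksyqfxjusy": intermediate "vwcyltzrgykvtz", final "zwcyltzrgykvtv".
(Check on "rcpgodhviyp": → "sdqhpeiwjzq" → "qdqhpeiwjzs" ✓)

zwcyltzrgykvtv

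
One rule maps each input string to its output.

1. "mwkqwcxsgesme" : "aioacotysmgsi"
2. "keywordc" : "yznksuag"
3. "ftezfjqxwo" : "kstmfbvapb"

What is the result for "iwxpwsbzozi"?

The transformation: shift every letter 4 places backward in the alphabet (wrapping around), then reverse the string.
"iwxpwsbzozi" → "estlsoxvkve" → "evkvxosltse".

evkvxosltse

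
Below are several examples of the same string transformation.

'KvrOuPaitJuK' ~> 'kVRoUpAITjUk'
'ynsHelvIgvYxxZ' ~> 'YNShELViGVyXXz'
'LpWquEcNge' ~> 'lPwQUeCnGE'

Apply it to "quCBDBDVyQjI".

The transformation: flip the case of every letter.
Doing the same to "quCBDBDVyQjI": "QUcbdbdvYqJi".

QUcbdbdvYqJi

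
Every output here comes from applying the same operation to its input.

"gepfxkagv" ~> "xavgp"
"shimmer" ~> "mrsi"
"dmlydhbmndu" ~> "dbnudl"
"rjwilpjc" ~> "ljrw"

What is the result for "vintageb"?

In each case the input is transformed by: keep every other character starting from the first (positions 1st, 3rd, 5th, ...), then move the first 2 characters to the end (rotate left by 2).
"vintageb" → "aevn".

aevn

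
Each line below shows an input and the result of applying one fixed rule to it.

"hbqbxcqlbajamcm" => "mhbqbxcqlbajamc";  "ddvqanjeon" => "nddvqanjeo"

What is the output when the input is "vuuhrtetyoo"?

Each output is the input with this applied: move the last character to the front.
"vuuhrtetyoo" → "ovuuhrtetyo".

ovuuhrtetyo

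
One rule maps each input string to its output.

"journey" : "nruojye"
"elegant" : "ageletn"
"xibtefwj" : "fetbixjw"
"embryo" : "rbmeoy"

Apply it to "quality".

ilauqyt

In each case the input is transformed by: reverse the string, then move the first 2 characters to the end (rotate left by 2).
Starting from "quality": after the first operation, "ytilauq"; after the second, "ilauqyt".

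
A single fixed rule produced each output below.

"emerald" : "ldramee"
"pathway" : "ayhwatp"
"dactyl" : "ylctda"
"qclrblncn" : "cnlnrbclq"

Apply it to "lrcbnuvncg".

cgvnnucblr

Each output is the input with this applied: reverse the string, then swap each adjacent pair of characters (1↔2, 3↔4, ...).
For "lrcbnuvncg" the result is "cgvnnucblr".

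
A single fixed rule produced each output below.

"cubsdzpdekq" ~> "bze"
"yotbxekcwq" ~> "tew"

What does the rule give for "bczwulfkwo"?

zlw

Each output is the input with this applied: keep one character in every 3, starting at position 3 (positions 3rd, 6th, 9th, ...).
Applying that to "bczwulfkwo" gives "zlw".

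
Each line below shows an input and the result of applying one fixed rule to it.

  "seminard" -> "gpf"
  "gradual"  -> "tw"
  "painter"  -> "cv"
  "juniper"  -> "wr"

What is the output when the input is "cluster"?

The transformation: keep one character in every 3, starting at position 2 (positions 2nd, 5th, 8th, ...), then shift every letter 2 places forward in the alphabet (wrapping around).
Working it through for "cluster": intermediate "lt", final "nv".

nv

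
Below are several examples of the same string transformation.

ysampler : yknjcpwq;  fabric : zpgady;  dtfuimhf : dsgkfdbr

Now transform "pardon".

The pattern: move the first 2 characters to the end (rotate left by 2), then shift every letter 2 places backward in the alphabet (wrapping around).
Working it through for "pardon": intermediate "rdonpa", final "pbmlny".

pbmlny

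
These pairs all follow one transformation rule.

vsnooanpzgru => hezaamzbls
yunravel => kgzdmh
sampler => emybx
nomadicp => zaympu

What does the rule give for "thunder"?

Looking at the pairs, the operation is to shift every letter 12 places forward in the alphabet (wrapping around), then delete the last 2 characters.
For "thunder", step one produces "ftgzpqd"; step two turns that into "ftgzp".
(Check on "sampler": → "emybxqd" → "emybx" ✓)

ftgzp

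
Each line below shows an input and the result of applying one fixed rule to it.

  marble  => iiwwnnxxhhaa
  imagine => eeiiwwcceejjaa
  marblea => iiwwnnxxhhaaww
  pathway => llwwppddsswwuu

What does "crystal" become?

The rule is to shift every letter 4 places backward in the alphabet (wrapping around), then double every character.
On "crystal": the first step gives "ynuopwh", and the second then gives "yynnuuooppwwhh".

yynnuuooppwwhh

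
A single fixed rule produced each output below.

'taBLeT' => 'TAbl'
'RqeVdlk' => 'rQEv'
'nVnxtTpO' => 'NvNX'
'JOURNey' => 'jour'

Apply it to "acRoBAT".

ACrO

Each output is the input with this applied: flip the case of every letter, then keep only the first 4 characters.
Working it through for "acRoBAT": intermediate "ACrObat", final "ACrO".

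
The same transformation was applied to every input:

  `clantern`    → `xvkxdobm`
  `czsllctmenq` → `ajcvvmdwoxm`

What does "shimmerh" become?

rrswwobc

Rule — shift every letter 10 places forward in the alphabet (wrapping around), then swap the first and last characters.
Working it through for "shimmerh": intermediate "crswwobr", final "rrswwobc".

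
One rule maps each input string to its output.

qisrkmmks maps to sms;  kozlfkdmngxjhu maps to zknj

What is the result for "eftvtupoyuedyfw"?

Each output is the input with this applied: keep one character in every 3, starting at position 3 (positions 3rd, 6th, 9th, ...).
So "eftvtupoyuedyfw" becomes "tuydw".

tuydw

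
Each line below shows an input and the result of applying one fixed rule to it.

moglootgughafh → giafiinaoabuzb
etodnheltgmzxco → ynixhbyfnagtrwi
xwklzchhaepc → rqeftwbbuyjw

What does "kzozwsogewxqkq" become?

Rule — shift every letter 6 places backward in the alphabet (wrapping around).
On "kzozwsogewxqkq" that produces "etitqmiayqrkek".

etitqmiayqrkek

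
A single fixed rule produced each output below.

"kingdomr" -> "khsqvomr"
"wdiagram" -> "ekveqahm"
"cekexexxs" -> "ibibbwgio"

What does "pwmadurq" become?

ehyvutaq

Each output is the input with this applied: shift every letter 4 places forward in the alphabet (wrapping around), then move the first 3 characters to the end (rotate left by 3).
On "pwmadurq": the first step gives "taqehyvu", and the second then gives "ehyvutaq".
(Check on "wdiagram": → "ahmekveq" → "ekveqahm" ✓)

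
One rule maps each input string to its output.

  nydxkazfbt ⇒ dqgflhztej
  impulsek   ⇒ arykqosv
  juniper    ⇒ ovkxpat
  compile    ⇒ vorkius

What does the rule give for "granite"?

What's happening: shift every letter 6 places forward in the alphabet (wrapping around), then move the first 3 characters to the end (rotate left by 3).
So "granite" becomes "tozkmxg".
(Check on "nydxkazfbt": → "tejdqgflhz" → "dqgflhztej" ✓)

tozkmxg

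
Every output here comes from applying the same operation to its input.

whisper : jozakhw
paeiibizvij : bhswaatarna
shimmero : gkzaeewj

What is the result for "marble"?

wesjtd

The transformation: move the last character to the front, then shift every letter 8 places backward in the alphabet (wrapping around).
Starting from "marble": after the first operation, "emarbl"; after the second, "wesjtd".
(Check on "whisper": → "rwhispe" → "jozakhw" ✓)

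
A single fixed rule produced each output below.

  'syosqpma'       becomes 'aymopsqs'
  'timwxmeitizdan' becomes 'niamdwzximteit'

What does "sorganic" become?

coirngas

Looking at the pairs, the operation is to take characters alternately from the front and the back (1st, last, 2nd, 2nd-last, ...), then move the first character to the end.
"sorganic" → "scoirnga" → "coirngas".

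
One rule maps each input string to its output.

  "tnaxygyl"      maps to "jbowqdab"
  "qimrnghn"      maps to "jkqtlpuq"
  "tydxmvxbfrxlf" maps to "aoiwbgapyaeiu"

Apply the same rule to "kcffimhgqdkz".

gncnfiilpkjt

Looking at the pairs, the operation is to move the last 3 characters to the front (rotate right by 3), then shift every letter 3 places forward in the alphabet (wrapping around).
"kcffimhgqdkz" → "gncnfiilpkjt".
(Check on "tydxmvxbfrxlf": → "xlftydxmvxbfr" → "aoiwbgapyaeiu" ✓)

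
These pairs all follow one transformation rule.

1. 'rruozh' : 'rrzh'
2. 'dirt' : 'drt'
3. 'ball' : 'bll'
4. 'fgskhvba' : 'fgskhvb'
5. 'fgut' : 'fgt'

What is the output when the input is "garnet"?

In each case the input is transformed by: remove every vowel.
"garnet" → "grnt".

grnt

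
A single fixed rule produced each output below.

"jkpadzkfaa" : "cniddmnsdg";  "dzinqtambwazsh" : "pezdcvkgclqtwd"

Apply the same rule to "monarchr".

The rule is to swap the front and back halves of the string, then shift every letter 3 places forward in the alphabet (wrapping around).
For "monarchr", step one produces "rchrmona"; step two turns that into "ufkuprqd".
(Check on "dzinqtambwazsh": → "mbwazshdzinqta" → "pezdcvkgclqtwd" ✓)

ufkuprqd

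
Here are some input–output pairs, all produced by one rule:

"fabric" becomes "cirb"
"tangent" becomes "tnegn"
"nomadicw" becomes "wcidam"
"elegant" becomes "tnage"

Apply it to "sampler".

relpm

What's happening: reverse the string, then delete the last 2 characters.
For "sampler", step one produces "relpmas"; step two turns that into "relpm".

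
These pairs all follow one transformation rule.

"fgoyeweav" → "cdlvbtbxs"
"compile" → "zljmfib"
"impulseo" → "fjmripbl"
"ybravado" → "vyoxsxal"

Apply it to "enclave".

The rule is to shift every letter 3 places backward in the alphabet (wrapping around).
On "enclave" that produces "bkzixsb".

bkzixsb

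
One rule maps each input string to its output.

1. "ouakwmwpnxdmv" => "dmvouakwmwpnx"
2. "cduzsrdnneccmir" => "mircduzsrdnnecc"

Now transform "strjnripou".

poustrjnri

In each case the input is transformed by: move the last 3 characters to the front (rotate right by 3).
For "strjnripou" the result is "poustrjnri".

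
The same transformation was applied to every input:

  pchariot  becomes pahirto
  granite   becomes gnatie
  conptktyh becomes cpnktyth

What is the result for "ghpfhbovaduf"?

Looking at the pairs, the operation is to swap each adjacent pair of characters (1↔2, 3↔4, ...), then delete the first character.
Applying both steps to "ghpfhbovaduf": "hgfpbhvodafu", then "gfpbhvodafu".

gfpbhvodafu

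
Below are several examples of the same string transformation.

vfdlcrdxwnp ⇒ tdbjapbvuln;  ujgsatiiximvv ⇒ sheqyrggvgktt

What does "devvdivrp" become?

bcttbgtpn

The transformation: shift every letter 2 places backward in the alphabet (wrapping around).
Doing the same to "devvdivrp": "bcttbgtpn".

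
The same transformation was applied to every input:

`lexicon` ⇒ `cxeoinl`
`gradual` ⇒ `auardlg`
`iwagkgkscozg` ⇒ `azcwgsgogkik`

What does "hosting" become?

gthsion

The rule is to sort the characters into alphabetical order, then take characters alternately from the front and the back (1st, last, 2nd, 2nd-last, ...).
Working it through for "hosting": intermediate "ghinost", final "gthsion".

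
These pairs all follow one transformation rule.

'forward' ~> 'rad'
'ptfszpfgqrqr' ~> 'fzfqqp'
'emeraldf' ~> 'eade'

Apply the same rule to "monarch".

Each output is the input with this applied: move the first character to the end, then keep every other character starting from the second (positions 2nd, 4th, 6th, ...).
For "monarch", step one produces "onarchm"; step two turns that into "nrh".

nrh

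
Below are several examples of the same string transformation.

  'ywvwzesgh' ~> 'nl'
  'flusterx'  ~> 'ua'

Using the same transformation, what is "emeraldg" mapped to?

tb

In each case the input is transformed by: shift every letter 11 places backward in the alphabet (wrapping around), then keep only the first 2 characters.
"emeraldg" → "tbtgpasv" → "tb".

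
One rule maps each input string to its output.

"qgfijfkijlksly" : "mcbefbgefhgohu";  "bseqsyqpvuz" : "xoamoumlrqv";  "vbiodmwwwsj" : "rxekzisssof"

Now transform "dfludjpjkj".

zbhqzflfgf

The rule is to shift every letter 4 places backward in the alphabet (wrapping around).
For "dfludjpjkj" the result is "zbhqzflfgf".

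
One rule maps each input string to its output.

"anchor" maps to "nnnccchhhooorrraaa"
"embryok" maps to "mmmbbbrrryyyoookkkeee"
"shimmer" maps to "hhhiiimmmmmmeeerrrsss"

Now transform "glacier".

The rule is to repeat every character 3 times, then move the first 3 characters to the end (rotate left by 3).
Starting from "glacier": after the first operation, "ggglllaaaccciiieeerrr"; after the second, "lllaaaccciiieeerrrggg".

lllaaaccciiieeerrrggg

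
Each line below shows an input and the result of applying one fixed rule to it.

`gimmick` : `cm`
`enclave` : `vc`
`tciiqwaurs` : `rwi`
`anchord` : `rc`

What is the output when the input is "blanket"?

ea

Rule — reverse the string, then keep one character in every 3, starting at position 2 (positions 2nd, 5th, 8th, ...).
On "blanket": the first step gives "teknalb", and the second then gives "ea".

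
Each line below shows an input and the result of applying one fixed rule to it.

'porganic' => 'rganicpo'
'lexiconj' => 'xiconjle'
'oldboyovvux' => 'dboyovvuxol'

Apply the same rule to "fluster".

usterfl

The rule is to move the first 2 characters to the end (rotate left by 2).
For "fluster" the result is "usterfl".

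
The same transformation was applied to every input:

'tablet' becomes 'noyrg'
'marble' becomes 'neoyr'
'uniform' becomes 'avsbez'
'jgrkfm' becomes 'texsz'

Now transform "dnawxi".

What's happening: shift every letter 13 places forward in the alphabet (wrapping around) — i.e. ROT13, then delete the first character.
"dnawxi" → "qanjkv" → "anjkv".

anjkv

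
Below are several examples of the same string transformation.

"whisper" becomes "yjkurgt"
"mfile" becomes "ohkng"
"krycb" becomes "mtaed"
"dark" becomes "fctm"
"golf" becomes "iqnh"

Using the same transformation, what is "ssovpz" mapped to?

The transformation: shift every letter 2 places forward in the alphabet (wrapping around).
"ssovpz" → "uuqxrb".

uuqxrb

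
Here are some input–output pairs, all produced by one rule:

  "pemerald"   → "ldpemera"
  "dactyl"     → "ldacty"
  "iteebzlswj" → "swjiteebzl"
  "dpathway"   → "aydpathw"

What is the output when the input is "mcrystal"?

almcryst

Each output is the input with this applied: swap the front and back halves of the string, then move the first 2 characters to the end (rotate left by 2).
For "mcrystal", step one produces "stalmcry"; step two turns that into "almcryst".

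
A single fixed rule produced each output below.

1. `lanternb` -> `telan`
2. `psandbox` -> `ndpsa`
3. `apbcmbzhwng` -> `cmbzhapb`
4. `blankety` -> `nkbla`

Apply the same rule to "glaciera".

cigla

Looking at the pairs, the operation is to delete the last 3 characters, then move the first 3 characters to the end (rotate left by 3).
Applying both steps to "glaciera": "glaci", then "cigla".
(Check on "blankety": → "blank" → "nkbla" ✓)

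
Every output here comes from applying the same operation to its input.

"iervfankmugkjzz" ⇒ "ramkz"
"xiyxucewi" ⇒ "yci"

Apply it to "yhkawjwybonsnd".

kjbs

The transformation: keep one character in every 3, starting at position 3 (positions 3rd, 6th, 9th, ...).
Doing the same to "yhkawjwybonsnd": "kjbs".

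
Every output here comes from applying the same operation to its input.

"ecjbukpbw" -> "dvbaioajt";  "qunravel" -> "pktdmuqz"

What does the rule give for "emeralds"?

drlcdkqz

What's happening: shift every letter 1 place backward in the alphabet (wrapping around), then take characters alternately from the front and the back (1st, last, 2nd, 2nd-last, ...).
Applying both steps to "emeralds": "dldqzkcr", then "drlcdkqz".
(Check on "qunravel": → "ptmqzudk" → "pktdmuqz" ✓)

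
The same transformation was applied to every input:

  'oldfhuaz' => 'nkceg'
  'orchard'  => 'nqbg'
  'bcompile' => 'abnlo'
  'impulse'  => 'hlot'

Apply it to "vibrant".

uhaq

What's happening: delete the last 3 characters, then shift every letter 1 place backward in the alphabet (wrapping around).
"vibrant" → "vibr" → "uhaq".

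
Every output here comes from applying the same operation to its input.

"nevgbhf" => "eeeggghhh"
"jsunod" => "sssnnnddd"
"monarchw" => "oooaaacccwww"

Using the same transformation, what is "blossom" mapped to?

The rule is to keep every other character starting from the second (positions 2nd, 4th, 6th, ...), then repeat every character 3 times.
On "blossom": the first step gives "lso", and the second then gives "lllsssooo".

lllsssooo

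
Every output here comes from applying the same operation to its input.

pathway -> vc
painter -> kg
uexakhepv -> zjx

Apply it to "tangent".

pp

The pattern: shift every letter 2 places forward in the alphabet (wrapping around), then keep one character in every 3, starting at position 3 (positions 3rd, 6th, 9th, ...).
For "tangent", step one produces "vcpigpv"; step two turns that into "pp".
(Check on "pathway": → "rcvjyca" → "vc" ✓)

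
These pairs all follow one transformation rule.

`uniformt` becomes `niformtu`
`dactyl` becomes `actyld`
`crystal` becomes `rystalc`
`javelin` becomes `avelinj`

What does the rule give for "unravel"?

The transformation: move the first character to the end.
On "unravel" that produces "nravelu".

nravelu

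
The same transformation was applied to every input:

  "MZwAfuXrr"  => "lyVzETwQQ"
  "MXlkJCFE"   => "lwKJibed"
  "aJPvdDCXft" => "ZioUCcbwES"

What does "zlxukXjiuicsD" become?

YKWTJwIHTHBRc

The transformation: flip the case of every letter, then shift every letter 1 place backward in the alphabet (wrapping around).
Applying both steps to "zlxukXjiuicsD": "ZLXUKxJIUICSd", then "YKWTJwIHTHBRc".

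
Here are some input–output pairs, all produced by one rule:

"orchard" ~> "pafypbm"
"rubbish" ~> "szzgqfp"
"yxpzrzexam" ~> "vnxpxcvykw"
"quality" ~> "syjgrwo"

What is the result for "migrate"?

gepyrck

The rule is to shift every letter 2 places backward in the alphabet (wrapping around), then move the first character to the end.
For "migrate", step one produces "kgepyrc"; step two turns that into "gepyrck".
(Check on "orchard": → "mpafypb" → "pafypbm" ✓)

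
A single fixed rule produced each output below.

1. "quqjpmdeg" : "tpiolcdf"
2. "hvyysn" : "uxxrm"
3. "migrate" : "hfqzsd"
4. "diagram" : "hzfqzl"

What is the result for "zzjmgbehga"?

yilfadgfz

What's happening: shift every letter 1 place backward in the alphabet (wrapping around), then delete the first character.
"zzjmgbehga" → "yyilfadgfz" → "yilfadgfz".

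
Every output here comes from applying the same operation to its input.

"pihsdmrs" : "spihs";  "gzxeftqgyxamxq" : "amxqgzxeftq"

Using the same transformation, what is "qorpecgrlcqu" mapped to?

The pattern: swap the front and back halves of the string, then delete the first 3 characters.
"qorpecgrlcqu" → "grlcquqorpec" → "cquqorpec".

cquqorpec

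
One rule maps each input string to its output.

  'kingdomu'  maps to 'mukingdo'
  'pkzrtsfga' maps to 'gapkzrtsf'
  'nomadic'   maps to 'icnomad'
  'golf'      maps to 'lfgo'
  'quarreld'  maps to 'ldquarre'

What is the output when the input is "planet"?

etplan

The pattern: move the last 2 characters to the front (rotate right by 2).
So "planet" becomes "etplan".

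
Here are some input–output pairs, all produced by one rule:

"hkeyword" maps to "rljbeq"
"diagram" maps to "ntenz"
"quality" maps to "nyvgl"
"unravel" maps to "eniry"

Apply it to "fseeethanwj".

rrrgunajw

The transformation: delete the first 2 characters, then shift every letter 13 places forward in the alphabet (wrapping around) — i.e. ROT13.
Applying both steps to "fseeethanwj": "eeethanwj", then "rrrgunajw".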